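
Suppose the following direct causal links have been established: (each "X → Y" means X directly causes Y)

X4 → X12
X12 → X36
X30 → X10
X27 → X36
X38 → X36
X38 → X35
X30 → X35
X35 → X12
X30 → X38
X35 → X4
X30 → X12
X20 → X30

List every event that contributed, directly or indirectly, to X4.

X20, X30, X35, X38

Immediate cause of X4: X35.
Further upstream: X20, X30, X38.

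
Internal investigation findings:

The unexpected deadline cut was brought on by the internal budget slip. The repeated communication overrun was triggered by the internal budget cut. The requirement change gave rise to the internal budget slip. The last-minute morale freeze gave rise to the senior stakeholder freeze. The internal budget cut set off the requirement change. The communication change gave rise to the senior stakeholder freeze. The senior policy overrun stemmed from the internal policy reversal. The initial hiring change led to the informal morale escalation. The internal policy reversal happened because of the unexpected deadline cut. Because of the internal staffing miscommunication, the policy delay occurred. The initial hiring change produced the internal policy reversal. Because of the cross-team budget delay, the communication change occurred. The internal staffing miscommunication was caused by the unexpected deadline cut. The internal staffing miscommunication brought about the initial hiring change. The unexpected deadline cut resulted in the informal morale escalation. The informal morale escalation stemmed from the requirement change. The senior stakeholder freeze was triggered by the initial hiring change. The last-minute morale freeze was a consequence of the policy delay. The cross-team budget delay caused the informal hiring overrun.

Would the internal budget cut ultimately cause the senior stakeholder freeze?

There is a causal chain: the internal budget cut → the requirement change → the internal budget slip → the unexpected deadline cut → the internal staffing miscommunication → the initial hiring change → the senior stakeholder freeze.

Yes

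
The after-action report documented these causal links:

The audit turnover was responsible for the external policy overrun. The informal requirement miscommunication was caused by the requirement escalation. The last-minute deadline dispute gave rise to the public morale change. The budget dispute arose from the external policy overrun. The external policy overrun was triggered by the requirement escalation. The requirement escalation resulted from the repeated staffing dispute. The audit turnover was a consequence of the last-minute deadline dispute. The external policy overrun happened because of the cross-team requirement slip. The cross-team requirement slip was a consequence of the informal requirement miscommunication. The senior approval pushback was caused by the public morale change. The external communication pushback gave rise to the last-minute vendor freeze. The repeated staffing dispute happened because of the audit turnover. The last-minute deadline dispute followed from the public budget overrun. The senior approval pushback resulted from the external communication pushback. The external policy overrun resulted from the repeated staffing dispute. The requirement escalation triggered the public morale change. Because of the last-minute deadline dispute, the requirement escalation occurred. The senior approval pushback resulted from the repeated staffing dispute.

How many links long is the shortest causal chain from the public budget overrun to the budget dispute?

Shortest chain: the public budget overrun → the last-minute deadline dispute → the audit turnover → the external policy overrun → the budget dispute.

4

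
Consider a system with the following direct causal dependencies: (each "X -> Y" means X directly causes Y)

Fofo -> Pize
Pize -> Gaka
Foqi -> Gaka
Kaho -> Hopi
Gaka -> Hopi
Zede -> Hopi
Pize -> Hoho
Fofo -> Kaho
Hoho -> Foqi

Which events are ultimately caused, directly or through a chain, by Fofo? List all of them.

Direct effects: Kaho, Pize.
2 steps out: Hoho, Gaka, Hopi.
3 steps out: Foqi.
Not reachable from it: Zede.

Foqi, Gaka, Hoho, Hopi, Kaho, Pize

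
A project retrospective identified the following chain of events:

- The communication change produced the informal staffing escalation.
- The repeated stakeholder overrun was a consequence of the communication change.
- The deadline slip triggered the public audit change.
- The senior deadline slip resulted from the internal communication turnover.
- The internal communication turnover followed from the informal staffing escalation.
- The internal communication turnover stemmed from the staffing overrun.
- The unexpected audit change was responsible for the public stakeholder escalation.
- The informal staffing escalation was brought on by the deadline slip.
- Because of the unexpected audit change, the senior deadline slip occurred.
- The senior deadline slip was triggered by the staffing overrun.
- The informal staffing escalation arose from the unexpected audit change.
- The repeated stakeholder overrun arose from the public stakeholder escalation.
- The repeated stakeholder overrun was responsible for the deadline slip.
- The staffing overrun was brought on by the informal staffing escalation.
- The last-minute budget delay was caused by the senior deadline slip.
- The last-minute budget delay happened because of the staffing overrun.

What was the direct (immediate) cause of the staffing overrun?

the informal staffing escalation

Upstream contributors include the unexpected audit change, the public stakeholder escalation, the communication change, the repeated stakeholder overrun, the deadline slip, but only the informal staffing escalation feeds directly into the staffing overrun.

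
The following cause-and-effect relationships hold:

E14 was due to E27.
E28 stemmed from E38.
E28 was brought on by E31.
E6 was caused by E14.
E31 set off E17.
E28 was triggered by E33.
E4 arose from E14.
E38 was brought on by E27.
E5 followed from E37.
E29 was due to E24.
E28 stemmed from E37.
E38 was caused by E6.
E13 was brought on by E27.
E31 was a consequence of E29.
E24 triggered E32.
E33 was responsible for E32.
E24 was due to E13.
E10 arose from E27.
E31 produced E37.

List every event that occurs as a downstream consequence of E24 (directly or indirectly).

E17, E28, E29, E31, E32, E37, E5

Direct effects: E29, E32.
2 steps out: E31.
3 steps out: E37, E17, E28.
4 steps out: E5.
Not reachable from it: E27, E14, E13, E6, E33, E4, E10, E38.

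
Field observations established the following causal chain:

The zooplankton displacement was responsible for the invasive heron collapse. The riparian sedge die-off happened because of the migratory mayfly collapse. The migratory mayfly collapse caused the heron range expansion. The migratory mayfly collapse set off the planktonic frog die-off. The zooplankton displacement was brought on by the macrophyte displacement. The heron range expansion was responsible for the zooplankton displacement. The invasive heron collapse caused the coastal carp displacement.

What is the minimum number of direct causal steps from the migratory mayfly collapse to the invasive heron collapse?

3

Shortest chain: the migratory mayfly collapse → the heron range expansion → the zooplankton displacement → the invasive heron collapse.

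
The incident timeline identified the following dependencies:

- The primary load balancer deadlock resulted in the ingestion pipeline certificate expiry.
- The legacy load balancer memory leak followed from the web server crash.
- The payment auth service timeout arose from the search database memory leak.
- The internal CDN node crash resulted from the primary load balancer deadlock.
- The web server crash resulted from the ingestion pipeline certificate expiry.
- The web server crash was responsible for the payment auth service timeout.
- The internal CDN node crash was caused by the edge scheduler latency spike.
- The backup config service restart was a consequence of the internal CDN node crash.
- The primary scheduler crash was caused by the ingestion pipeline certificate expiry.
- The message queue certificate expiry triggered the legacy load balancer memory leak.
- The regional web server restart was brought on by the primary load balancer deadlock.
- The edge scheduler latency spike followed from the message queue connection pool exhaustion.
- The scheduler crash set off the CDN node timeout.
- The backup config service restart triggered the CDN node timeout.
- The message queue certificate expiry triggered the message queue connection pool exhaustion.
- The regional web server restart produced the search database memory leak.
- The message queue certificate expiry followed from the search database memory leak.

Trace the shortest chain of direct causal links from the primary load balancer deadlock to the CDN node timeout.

the primary load balancer deadlock → the internal CDN node crash
the internal CDN node crash → the backup config service restart
the backup config service restart → the CDN node timeout
Length: 3 steps.

the primary load balancer deadlock → the internal CDN node crash → the backup config service restart → the CDN node timeout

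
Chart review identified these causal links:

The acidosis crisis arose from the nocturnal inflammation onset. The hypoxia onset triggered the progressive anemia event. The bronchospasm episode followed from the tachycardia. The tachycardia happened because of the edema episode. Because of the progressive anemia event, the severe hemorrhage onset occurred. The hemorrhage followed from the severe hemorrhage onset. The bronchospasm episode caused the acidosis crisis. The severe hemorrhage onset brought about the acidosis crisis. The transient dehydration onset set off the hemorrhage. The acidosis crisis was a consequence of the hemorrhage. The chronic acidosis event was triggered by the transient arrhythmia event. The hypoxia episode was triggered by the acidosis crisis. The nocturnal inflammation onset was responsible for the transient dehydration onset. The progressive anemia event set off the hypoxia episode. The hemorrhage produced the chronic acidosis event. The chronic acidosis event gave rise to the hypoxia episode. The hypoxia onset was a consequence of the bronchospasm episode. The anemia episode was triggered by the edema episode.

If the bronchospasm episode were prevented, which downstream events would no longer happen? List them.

Downstream of the bronchospasm episode: the hypoxia onset, the progressive anemia event, the severe hemorrhage onset, the hemorrhage, the chronic acidosis event, the acidosis crisis, the hypoxia episode.
Of those, still caused via another path: the hemorrhage, the chronic acidosis event, the acidosis crisis, the hypoxia episode.
The remainder have no surviving cause.

the hypoxia onset, the progressive anemia event, the severe hemorrhage onset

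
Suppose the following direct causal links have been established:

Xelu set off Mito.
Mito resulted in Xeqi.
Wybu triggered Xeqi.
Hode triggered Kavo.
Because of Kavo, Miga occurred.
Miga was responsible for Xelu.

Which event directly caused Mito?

Upstream contributors include Hode, Kavo, Miga, but only Xelu feeds directly into Mito.

Xelu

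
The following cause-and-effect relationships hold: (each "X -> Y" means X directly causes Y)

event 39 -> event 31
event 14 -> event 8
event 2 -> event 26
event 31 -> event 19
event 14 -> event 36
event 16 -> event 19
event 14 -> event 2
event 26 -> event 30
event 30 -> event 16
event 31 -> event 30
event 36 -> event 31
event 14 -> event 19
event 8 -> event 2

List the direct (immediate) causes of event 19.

Upstream contributors include event 8, event 36, event 2, event 26, event 30, event 39, but only event 14, event 16, event 31 feed directly into event 19.

event 14, event 16, event 31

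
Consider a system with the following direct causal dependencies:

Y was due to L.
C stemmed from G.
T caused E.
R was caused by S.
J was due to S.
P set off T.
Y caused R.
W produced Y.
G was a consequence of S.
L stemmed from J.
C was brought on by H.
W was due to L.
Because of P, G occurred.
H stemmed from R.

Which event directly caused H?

Upstream contributors include S, J, L, W, Y, but only R feeds directly into H.

R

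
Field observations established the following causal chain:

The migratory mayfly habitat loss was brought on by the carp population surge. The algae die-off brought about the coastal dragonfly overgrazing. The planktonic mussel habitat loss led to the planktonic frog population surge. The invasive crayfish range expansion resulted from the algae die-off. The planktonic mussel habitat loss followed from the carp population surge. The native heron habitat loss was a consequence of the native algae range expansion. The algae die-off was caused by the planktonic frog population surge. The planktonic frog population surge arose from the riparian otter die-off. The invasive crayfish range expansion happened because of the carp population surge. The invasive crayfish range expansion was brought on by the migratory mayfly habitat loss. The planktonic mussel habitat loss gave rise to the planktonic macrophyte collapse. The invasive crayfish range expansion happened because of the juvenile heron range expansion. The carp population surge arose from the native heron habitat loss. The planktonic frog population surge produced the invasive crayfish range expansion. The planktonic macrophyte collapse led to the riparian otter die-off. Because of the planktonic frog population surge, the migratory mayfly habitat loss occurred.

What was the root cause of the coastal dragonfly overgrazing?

Tracing upstream from the coastal dragonfly overgrazing: the coastal dragonfly overgrazing ← the algae die-off ← the planktonic frog population surge ← the planktonic mussel habitat loss ← the carp population surge ← the native heron habitat loss ← the native algae range expansion.
The native algae range expansion has no stated cause, so it is the root.

the native algae range expansion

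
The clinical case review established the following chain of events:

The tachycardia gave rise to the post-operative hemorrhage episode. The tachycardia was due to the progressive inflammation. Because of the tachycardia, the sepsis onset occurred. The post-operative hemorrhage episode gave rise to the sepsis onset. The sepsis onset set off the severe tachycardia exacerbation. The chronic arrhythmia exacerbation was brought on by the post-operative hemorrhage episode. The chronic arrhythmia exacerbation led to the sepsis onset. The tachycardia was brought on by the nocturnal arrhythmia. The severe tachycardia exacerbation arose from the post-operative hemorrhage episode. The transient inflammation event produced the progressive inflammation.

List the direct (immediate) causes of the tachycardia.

the nocturnal arrhythmia, the progressive inflammation

Upstream contributors include the transient inflammation event, but only the nocturnal arrhythmia, the progressive inflammation feed directly into the tachycardia.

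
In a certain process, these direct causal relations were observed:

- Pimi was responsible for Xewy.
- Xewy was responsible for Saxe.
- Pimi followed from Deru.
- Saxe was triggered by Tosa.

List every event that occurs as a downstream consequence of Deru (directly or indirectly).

Pimi, Saxe, Xewy

Direct effects: Pimi.
2 steps out: Xewy.
3 steps out: Saxe.
Not reachable from it: Tosa.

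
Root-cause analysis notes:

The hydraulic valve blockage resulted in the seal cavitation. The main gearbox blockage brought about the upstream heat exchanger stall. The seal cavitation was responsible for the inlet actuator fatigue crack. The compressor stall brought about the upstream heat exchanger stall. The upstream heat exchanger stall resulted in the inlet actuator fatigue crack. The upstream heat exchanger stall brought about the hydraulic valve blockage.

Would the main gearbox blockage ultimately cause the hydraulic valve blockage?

There is a causal chain: the main gearbox blockage → the upstream heat exchanger stall → the hydraulic valve blockage.

Yes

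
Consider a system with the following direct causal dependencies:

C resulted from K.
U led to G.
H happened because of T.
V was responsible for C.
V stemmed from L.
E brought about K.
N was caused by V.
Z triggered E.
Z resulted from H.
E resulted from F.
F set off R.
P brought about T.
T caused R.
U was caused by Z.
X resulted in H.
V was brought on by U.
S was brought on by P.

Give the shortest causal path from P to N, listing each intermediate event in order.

P → T
T → H
H → Z
Z → U
U → V
V → N
Length: 6 steps.

P → T → H → Z → U → V → N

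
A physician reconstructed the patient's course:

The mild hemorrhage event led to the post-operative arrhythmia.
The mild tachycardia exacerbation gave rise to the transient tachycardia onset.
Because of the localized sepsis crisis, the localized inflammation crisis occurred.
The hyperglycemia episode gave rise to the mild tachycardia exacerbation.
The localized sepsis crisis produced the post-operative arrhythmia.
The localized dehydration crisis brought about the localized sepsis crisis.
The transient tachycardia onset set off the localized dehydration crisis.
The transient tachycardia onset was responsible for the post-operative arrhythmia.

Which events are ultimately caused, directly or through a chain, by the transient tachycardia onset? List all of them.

Direct effects: the localized dehydration crisis, the post-operative arrhythmia.
2 steps out: the localized sepsis crisis.
3 steps out: the localized inflammation crisis.
Not reachable from it: the hyperglycemia episode, the mild tachycardia exacerbation, the mild hemorrhage event.

the localized dehydration crisis, the localized inflammation crisis, the localized sepsis crisis, the post-operative arrhythmia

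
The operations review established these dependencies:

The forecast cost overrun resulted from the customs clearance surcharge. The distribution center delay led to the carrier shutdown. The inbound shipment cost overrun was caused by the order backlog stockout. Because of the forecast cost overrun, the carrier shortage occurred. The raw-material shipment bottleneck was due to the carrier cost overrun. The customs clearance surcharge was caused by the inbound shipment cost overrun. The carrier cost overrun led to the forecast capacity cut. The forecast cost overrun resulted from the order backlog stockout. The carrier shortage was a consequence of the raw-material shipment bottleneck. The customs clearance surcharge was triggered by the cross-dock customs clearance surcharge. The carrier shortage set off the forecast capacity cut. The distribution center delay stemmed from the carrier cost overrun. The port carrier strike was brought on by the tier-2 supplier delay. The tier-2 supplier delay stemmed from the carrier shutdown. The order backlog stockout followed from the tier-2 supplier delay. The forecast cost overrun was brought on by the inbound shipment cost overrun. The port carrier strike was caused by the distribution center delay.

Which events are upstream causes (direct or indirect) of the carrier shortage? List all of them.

Immediate causes of the carrier shortage: the raw-material shipment bottleneck, the forecast cost overrun.
Further upstream: the carrier cost overrun, the distribution center delay, the carrier shutdown, the tier-2 supplier delay, the order backlog stockout, the inbound shipment cost overrun, the customs clearance surcharge, the cross-dock customs clearance surcharge.

the carrier cost overrun, the carrier shutdown, the cross-dock customs clearance surcharge, the customs clearance surcharge, the distribution center delay, the forecast cost overrun, the inbound shipment cost overrun, the order backlog stockout, the raw-material shipment bottleneck, the tier-2 supplier delay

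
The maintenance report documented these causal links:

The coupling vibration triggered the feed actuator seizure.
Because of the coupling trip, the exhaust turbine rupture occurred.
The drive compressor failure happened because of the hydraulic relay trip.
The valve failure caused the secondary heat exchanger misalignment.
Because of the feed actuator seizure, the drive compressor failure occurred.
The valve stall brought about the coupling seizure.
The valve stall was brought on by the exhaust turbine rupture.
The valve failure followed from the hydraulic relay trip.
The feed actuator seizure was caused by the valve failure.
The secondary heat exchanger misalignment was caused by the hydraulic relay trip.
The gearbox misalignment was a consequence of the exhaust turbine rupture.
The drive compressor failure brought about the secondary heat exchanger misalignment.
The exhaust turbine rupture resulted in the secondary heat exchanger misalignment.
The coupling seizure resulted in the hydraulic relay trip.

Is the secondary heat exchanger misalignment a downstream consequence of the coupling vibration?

Yes

There is a causal chain: the coupling vibration → the feed actuator seizure → the drive compressor failure → the secondary heat exchanger misalignment.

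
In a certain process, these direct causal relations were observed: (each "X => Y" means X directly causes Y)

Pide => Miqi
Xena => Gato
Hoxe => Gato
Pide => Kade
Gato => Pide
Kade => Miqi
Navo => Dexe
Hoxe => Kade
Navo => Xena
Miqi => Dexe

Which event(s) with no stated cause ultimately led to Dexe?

Hoxe, Navo

Tracing upstream from Dexe: Dexe ← Navo.
A separate upstream branch: Dexe ← Miqi ← Kade ← Hoxe.
Each of those chain origins has no stated cause.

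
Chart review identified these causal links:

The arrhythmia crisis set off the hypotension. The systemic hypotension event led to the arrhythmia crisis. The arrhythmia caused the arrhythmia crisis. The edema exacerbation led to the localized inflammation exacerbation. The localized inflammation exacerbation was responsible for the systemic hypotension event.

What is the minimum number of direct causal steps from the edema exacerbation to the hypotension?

Shortest chain: the edema exacerbation → the localized inflammation exacerbation → the systemic hypotension event → the arrhythmia crisis → the hypotension.

4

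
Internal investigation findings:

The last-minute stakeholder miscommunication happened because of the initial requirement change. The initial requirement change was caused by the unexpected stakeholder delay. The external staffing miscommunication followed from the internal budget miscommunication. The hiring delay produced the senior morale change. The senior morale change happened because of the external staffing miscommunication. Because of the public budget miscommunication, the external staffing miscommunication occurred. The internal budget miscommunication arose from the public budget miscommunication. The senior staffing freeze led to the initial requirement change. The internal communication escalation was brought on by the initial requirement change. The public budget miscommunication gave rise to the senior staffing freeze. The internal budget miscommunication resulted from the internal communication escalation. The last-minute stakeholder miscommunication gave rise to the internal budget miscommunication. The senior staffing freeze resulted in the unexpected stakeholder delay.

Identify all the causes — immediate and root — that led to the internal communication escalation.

the initial requirement change, the public budget miscommunication, the senior staffing freeze, the unexpected stakeholder delay

Immediate cause of the internal communication escalation: the initial requirement change.
Further upstream: the public budget miscommunication, the senior staffing freeze, the unexpected stakeholder delay.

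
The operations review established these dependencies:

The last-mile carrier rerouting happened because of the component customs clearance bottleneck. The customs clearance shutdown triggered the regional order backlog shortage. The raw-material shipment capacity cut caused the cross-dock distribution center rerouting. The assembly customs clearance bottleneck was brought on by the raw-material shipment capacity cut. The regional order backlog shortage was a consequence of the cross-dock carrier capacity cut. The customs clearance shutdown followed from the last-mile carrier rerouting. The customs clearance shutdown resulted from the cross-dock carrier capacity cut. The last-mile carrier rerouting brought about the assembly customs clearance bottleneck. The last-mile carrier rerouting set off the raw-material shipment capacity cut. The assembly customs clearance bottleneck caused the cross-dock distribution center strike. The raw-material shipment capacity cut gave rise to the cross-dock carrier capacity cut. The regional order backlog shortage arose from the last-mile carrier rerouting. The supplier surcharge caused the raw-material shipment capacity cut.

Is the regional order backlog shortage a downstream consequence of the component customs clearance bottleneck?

There is a causal chain: the component customs clearance bottleneck → the last-mile carrier rerouting → the regional order backlog shortage.

Yes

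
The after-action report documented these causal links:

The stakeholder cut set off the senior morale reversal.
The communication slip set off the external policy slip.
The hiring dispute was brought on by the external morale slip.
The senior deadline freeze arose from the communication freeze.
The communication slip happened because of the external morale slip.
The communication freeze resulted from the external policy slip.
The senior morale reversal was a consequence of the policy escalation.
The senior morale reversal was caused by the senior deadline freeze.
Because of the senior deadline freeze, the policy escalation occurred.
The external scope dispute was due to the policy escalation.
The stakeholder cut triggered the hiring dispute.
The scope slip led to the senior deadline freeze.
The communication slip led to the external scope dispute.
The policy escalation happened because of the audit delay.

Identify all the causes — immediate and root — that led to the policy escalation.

Immediate causes of the policy escalation: the audit delay, the senior deadline freeze.
Further upstream: the external morale slip, the communication slip, the external policy slip, the scope slip, the communication freeze.

the audit delay, the communication freeze, the communication slip, the external morale slip, the external policy slip, the scope slip, the senior deadline freeze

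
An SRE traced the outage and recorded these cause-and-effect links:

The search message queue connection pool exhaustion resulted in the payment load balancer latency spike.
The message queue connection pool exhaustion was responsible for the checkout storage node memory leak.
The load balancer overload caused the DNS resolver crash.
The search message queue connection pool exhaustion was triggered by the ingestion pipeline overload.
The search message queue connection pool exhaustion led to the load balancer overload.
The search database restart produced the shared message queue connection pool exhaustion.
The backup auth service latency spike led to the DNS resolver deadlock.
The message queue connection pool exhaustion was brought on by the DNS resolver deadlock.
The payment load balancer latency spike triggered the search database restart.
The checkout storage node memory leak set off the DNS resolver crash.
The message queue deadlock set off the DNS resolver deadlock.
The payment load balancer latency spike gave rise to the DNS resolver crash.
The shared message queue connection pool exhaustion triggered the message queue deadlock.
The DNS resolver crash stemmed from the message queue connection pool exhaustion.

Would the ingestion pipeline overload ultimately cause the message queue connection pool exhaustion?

Yes

There is a causal chain: the ingestion pipeline overload → the search message queue connection pool exhaustion → the payment load balancer latency spike → the search database restart → the shared message queue connection pool exhaustion → the message queue deadlock → the DNS resolver deadlock → the message queue connection pool exhaustion.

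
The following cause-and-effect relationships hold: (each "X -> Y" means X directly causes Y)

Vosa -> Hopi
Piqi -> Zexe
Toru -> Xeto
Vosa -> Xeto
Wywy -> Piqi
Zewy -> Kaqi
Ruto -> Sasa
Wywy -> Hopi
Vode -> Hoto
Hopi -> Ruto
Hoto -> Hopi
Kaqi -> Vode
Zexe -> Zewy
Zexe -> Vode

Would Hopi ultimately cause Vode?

Hopi leads to Ruto, Sasa; Vode is not among them.

No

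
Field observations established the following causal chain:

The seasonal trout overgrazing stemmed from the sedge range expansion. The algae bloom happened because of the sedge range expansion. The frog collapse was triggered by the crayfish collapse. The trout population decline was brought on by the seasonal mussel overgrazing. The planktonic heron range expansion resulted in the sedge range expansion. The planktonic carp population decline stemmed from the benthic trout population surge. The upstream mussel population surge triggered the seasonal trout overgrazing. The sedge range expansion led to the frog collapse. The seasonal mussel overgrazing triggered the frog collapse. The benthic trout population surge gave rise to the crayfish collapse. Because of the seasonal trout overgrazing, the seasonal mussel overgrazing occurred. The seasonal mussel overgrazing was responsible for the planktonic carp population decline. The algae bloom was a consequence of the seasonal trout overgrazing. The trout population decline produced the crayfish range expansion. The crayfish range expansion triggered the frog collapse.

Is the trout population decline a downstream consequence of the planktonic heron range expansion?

There is a causal chain: the planktonic heron range expansion → the sedge range expansion → the seasonal trout overgrazing → the seasonal mussel overgrazing → the trout population decline.

Yes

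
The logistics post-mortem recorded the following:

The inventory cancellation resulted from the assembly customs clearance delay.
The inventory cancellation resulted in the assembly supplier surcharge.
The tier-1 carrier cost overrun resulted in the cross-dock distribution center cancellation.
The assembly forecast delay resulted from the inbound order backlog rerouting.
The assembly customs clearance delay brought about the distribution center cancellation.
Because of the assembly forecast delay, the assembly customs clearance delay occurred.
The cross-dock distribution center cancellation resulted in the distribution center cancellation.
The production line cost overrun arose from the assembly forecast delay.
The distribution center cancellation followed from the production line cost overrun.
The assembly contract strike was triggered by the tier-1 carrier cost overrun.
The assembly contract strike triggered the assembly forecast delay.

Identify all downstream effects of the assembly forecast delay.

the assembly customs clearance delay, the assembly supplier surcharge, the distribution center cancellation, the inventory cancellation, the production line cost overrun

Direct effects: the assembly customs clearance delay, the production line cost overrun.
2 steps out: the distribution center cancellation, the inventory cancellation.
3 steps out: the assembly supplier surcharge.
Not reachable from it: the tier-1 carrier cost overrun, the assembly contract strike, the cross-dock distribution center cancellation, the inbound order backlog rerouting.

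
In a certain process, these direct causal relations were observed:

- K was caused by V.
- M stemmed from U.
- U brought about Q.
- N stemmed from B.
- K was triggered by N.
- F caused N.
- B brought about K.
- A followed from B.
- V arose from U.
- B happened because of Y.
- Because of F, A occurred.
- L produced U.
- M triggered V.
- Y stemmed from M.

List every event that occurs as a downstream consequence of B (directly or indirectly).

A, K, N

Direct effects: A, N, K.
Not reachable from it: F, L, U, Q, M, Y, V.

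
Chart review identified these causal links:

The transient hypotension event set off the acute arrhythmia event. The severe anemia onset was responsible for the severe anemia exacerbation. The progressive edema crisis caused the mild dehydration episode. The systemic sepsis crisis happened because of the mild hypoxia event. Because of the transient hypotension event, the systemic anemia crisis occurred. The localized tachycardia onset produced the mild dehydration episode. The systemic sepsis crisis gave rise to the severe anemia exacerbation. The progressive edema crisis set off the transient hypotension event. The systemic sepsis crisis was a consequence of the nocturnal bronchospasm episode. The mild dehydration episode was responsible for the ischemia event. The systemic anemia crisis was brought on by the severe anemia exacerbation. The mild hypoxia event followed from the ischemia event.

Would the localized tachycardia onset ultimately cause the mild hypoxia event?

There is a causal chain: the localized tachycardia onset → the mild dehydration episode → the ischemia event → the mild hypoxia event.

Yes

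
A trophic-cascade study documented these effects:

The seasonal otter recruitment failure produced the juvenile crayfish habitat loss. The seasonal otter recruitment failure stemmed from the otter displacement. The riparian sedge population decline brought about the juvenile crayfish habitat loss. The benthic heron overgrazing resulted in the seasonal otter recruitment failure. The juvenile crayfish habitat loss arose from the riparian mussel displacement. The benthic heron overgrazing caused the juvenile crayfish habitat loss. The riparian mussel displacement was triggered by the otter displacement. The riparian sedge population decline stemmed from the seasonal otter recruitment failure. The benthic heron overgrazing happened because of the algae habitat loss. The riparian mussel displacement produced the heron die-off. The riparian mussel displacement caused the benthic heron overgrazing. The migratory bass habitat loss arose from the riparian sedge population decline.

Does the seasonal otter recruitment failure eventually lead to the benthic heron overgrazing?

The seasonal otter recruitment failure leads to the riparian sedge population decline, the migratory bass habitat loss, the juvenile crayfish habitat loss; the benthic heron overgrazing is not among them.

No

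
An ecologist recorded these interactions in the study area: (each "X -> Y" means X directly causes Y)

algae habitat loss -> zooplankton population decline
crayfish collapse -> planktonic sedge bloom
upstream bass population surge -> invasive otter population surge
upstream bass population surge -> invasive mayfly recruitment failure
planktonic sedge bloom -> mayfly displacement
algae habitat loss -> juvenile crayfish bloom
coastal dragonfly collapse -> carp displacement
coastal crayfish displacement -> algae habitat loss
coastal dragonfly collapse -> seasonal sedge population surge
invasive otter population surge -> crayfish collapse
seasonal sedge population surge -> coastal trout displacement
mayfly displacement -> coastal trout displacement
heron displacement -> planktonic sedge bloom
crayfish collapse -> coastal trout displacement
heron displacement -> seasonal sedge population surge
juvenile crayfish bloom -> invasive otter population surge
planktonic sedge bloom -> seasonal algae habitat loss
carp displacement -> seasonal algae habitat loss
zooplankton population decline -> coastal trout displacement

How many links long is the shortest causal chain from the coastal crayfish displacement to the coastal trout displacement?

Shortest chain: the coastal crayfish displacement → the algae habitat loss → the zooplankton population decline → the coastal trout displacement.

3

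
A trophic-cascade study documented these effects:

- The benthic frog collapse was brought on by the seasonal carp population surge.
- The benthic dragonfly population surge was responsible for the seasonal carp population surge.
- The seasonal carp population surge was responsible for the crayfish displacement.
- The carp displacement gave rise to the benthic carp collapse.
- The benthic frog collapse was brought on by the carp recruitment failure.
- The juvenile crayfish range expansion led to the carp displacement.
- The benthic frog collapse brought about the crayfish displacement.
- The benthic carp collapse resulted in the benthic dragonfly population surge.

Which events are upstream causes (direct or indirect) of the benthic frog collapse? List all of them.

Immediate causes of the benthic frog collapse: the seasonal carp population surge, the carp recruitment failure.
Further upstream: the juvenile crayfish range expansion, the carp displacement, the benthic carp collapse, the benthic dragonfly population surge.

the benthic carp collapse, the benthic dragonfly population surge, the carp displacement, the carp recruitment failure, the juvenile crayfish range expansion, the seasonal carp population surge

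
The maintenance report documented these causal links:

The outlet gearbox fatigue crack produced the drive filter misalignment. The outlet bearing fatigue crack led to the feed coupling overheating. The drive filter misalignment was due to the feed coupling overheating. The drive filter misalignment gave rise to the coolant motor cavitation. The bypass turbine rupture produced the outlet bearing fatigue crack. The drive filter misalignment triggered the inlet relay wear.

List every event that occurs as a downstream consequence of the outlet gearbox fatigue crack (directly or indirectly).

the coolant motor cavitation, the drive filter misalignment, the inlet relay wear

Direct effects: the drive filter misalignment.
2 steps out: the inlet relay wear, the coolant motor cavitation.
Not reachable from it: the bypass turbine rupture, the outlet bearing fatigue crack, the feed coupling overheating.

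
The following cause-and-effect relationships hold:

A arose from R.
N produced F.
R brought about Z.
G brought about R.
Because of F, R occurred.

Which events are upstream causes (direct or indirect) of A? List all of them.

Immediate cause of A: R.
Further upstream: N, F, G.

F, G, N, R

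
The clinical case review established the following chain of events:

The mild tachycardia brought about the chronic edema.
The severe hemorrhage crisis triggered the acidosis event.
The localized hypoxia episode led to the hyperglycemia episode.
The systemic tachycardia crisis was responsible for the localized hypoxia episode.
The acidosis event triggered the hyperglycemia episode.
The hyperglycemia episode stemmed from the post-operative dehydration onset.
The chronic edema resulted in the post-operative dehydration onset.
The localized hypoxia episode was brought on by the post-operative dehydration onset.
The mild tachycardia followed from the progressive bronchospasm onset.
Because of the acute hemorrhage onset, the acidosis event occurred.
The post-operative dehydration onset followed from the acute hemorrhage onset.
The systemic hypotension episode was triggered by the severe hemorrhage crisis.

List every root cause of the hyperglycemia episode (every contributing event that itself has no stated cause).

the acute hemorrhage onset, the progressive bronchospasm onset, the severe hemorrhage crisis, the systemic tachycardia crisis

Tracing upstream from the hyperglycemia episode: the hyperglycemia episode ← the acidosis event ← the acute hemorrhage onset.
A separate upstream branch: the hyperglycemia episode ← the acidosis event ← the severe hemorrhage crisis.
A separate upstream branch: the hyperglycemia episode ← the post-operative dehydration onset ← the chronic edema ← the mild tachycardia ← the progressive bronchospasm onset.
A separate upstream branch: the hyperglycemia episode ← the localized hypoxia episode ← the systemic tachycardia crisis.
Each of those chain origins has no stated cause.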